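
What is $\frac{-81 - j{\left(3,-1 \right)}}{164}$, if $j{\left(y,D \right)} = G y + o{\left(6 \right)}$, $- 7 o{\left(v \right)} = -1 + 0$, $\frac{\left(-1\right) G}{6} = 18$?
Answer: $\frac{425}{287} \approx 1.4808$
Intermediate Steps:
$G = -108$ ($G = \left(-6\right) 18 = -108$)
$o{\left(v \right)} = \frac{1}{7}$ ($o{\left(v \right)} = - \frac{-1 + 0}{7} = \left(- \frac{1}{7}\right) \left(-1\right) = \frac{1}{7}$)
$j{\left(y,D \right)} = \frac{1}{7} - 108 y$ ($j{\left(y,D \right)} = - 108 y + \frac{1}{7} = \frac{1}{7} - 108 y$)
$\frac{-81 - j{\left(3,-1 \right)}}{164} = \frac{-81 - \left(\frac{1}{7} - 324\right)}{164} = \left(-81 - \left(\frac{1}{7} - 324\right)\right) \frac{1}{164} = \left(-81 - - \frac{2267}{7}\right) \frac{1}{164} = \left(-81 + \frac{2267}{7}\right) \frac{1}{164} = \frac{1700}{7} \cdot \frac{1}{164} = \frac{425}{287}$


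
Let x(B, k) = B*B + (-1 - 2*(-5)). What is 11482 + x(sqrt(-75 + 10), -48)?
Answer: 11426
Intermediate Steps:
x(B, k) = 9 + B**2 (x(B, k) = B**2 + (-1 + 10) = B**2 + 9 = 9 + B**2)
11482 + x(sqrt(-75 + 10), -48) = 11482 + (9 + (sqrt(-75 + 10))**2) = 11482 + (9 + (sqrt(-65))**2) = 11482 + (9 + (I*sqrt(65))**2) = 11482 + (9 - 65) = 11482 - 56 = 11426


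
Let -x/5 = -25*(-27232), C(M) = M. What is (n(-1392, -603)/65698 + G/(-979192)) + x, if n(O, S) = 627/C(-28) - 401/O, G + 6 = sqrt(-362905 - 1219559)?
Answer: -266720775497052429227/78355104427488 - I*sqrt(24726)/122399 ≈ -3.404e+6 - 0.0012847*I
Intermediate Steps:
G = -6 + 8*I*sqrt(24726) (G = -6 + sqrt(-362905 - 1219559) = -6 + sqrt(-1582464) = -6 + 8*I*sqrt(24726) ≈ -6.0 + 1258.0*I)
n(O, S) = -627/28 - 401/O (n(O, S) = 627/(-28) - 401/O = 627*(-1/28) - 401/O = -627/28 - 401/O)
x = -3404000 (x = -(-125)*(-27232) = -5*680800 = -3404000)
(n(-1392, -603)/65698 + G/(-979192)) + x = ((-627/28 - 401/(-1392))/65698 + (-6 + 8*I*sqrt(24726))/(-979192)) - 3404000 = ((-627/28 - 401*(-1/1392))*(1/65698) + (-6 + 8*I*sqrt(24726))*(-1/979192)) - 3404000 = ((-627/28 + 401/1392)*(1/65698) + (3/489596 - I*sqrt(24726)/122399)) - 3404000 = (-215389/9744*1/65698 + (3/489596 - I*sqrt(24726)/122399)) - 3404000 = (-215389/640161312 + (3/489596 - I*sqrt(24726)/122399)) - 3404000 = (-25883277227/78355104427488 - I*sqrt(24726)/122399) - 3404000 = -266720775497052429227/78355104427488 - I*sqrt(24726)/122399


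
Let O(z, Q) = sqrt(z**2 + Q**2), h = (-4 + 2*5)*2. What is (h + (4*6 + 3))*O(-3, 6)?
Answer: 117*sqrt(5) ≈ 261.62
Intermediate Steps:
h = 12 (h = (-4 + 10)*2 = 6*2 = 12)
O(z, Q) = sqrt(Q**2 + z**2)
(h + (4*6 + 3))*O(-3, 6) = (12 + (4*6 + 3))*sqrt(6**2 + (-3)**2) = (12 + (24 + 3))*sqrt(36 + 9) = (12 + 27)*sqrt(45) = 39*(3*sqrt(5)) = 117*sqrt(5)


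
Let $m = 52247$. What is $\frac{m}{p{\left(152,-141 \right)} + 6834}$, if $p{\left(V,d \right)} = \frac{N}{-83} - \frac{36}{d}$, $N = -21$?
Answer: $\frac{203815547}{26661417} \approx 7.6446$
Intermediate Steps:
$p{\left(V,d \right)} = \frac{21}{83} - \frac{36}{d}$ ($p{\left(V,d \right)} = - \frac{21}{-83} - \frac{36}{d} = \left(-21\right) \left(- \frac{1}{83}\right) - \frac{36}{d} = \frac{21}{83} - \frac{36}{d}$)
$\frac{m}{p{\left(152,-141 \right)} + 6834} = \frac{52247}{\left(\frac{21}{83} - \frac{36}{-141}\right) + 6834} = \frac{52247}{\left(\frac{21}{83} - - \frac{12}{47}\right) + 6834} = \frac{52247}{\left(\frac{21}{83} + \frac{12}{47}\right) + 6834} = \frac{52247}{\frac{1983}{3901} + 6834} = \frac{52247}{\frac{26661417}{3901}} = 52247 \cdot \frac{3901}{26661417} = \frac{203815547}{26661417}$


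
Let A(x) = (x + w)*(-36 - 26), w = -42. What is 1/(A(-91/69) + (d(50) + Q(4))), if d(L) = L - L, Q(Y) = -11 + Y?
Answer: 69/184835 ≈ 0.00037331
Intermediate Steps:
d(L) = 0
A(x) = 2604 - 62*x (A(x) = (x - 42)*(-36 - 26) = (-42 + x)*(-62) = 2604 - 62*x)
1/(A(-91/69) + (d(50) + Q(4))) = 1/((2604 - (-5642)/69) + (0 + (-11 + 4))) = 1/((2604 - (-5642)/69) + (0 - 7)) = 1/((2604 - 62*(-91/69)) - 7) = 1/((2604 + 5642/69) - 7) = 1/(185318/69 - 7) = 1/(184835/69) = 69/184835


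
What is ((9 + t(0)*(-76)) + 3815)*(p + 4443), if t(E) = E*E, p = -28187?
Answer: -90797056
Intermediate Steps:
t(E) = E**2
((9 + t(0)*(-76)) + 3815)*(p + 4443) = ((9 + 0**2*(-76)) + 3815)*(-28187 + 4443) = ((9 + 0*(-76)) + 3815)*(-23744) = ((9 + 0) + 3815)*(-23744) = (9 + 3815)*(-23744) = 3824*(-23744) = -90797056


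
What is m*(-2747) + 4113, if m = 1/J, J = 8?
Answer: 30157/8 ≈ 3769.6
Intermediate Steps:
m = 1/8 ≈ 0.12500
m*(-2747) + 4113 = (1/8)*(-2747) + 4113 = -2747/8 + 4113 = 30157/8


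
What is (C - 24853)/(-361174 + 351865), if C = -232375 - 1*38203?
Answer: 98477/3103 ≈ 31.736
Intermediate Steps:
C = -270578 (C = -232375 - 38203 = -270578)
(C - 24853)/(-361174 + 351865) = (-270578 - 24853)/(-361174 + 351865) = -295431/(-9309) = -295431*(-1/9309) = 98477/3103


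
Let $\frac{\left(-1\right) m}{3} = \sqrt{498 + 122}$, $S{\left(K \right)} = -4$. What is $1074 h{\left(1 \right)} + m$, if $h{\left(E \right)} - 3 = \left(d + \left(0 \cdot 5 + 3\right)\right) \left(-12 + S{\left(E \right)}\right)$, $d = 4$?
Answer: $-117066 - 6 \sqrt{155} \approx -1.1714 \cdot 10^{5}$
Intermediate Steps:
$m = - 6 \sqrt{155}$ ($m = - 3 \sqrt{498 + 122} = - 3 \sqrt{620} = - 3 \cdot 2 \sqrt{155} = - 6 \sqrt{155} \approx -74.699$)
$h{\left(E \right)} = -109$ ($h{\left(E \right)} = 3 + \left(4 + \left(0 \cdot 5 + 3\right)\right) \left(-12 - 4\right) = 3 + \left(4 + \left(0 + 3\right)\right) \left(-16\right) = 3 + \left(4 + 3\right) \left(-16\right) = 3 + 7 \left(-16\right) = 3 - 112 = -109$)
$1074 h{\left(1 \right)} + m = 1074 \left(-109\right) - 6 \sqrt{155} = -117066 - 6 \sqrt{155}$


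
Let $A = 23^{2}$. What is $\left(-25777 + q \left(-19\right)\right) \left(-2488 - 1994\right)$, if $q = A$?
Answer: $160581096$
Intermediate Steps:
$A = 529$
$q = 529$
$\left(-25777 + q \left(-19\right)\right) \left(-2488 - 1994\right) = \left(-25777 + 529 \left(-19\right)\right) \left(-2488 - 1994\right) = \left(-25777 - 10051\right) \left(-2488 - 1994\right) = - 35828 \left(-2488 - 1994\right) = \left(-35828\right) \left(-4482\right) = 160581096$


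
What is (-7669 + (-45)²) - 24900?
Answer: -30544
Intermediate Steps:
(-7669 + (-45)²) - 24900 = (-7669 + 2025) - 24900 = -5644 - 24900 = -30544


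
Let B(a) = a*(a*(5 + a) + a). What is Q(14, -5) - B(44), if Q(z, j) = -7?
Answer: -96807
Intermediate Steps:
B(a) = a*(a + a*(5 + a))
Q(14, -5) - B(44) = -7 - 44²*(6 + 44) = -7 - 1936*50 = -7 - 1*96800 = -7 - 96800 = -96807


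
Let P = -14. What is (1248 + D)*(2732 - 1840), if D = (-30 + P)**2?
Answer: 2840128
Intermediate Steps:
D = 1936 (D = (-30 - 14)**2 = (-44)**2 = 1936)
(1248 + D)*(2732 - 1840) = (1248 + 1936)*(2732 - 1840) = 3184*892 = 2840128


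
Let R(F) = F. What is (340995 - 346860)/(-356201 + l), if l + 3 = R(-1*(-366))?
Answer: 5865/355838 ≈ 0.016482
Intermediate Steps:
l = 363 (l = -3 - 1*(-366) = -3 + 366 = 363)
(340995 - 346860)/(-356201 + l) = (340995 - 346860)/(-356201 + 363) = -5865/(-355838) = -5865*(-1/355838) = 5865/355838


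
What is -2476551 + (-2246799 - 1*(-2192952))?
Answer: -2530398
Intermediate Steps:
-2476551 + (-2246799 - 1*(-2192952)) = -2476551 + (-2246799 + 2192952) = -2476551 - 53847 = -2530398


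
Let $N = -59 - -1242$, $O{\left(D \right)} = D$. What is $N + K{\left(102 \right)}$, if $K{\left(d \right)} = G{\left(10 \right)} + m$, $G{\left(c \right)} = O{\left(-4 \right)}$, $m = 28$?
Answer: $1207$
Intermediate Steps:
$G{\left(c \right)} = -4$
$N = 1183$ ($N = -59 + 1242 = 1183$)
$K{\left(d \right)} = 24$ ($K{\left(d \right)} = -4 + 28 = 24$)
$N + K{\left(102 \right)} = 1183 + 24 = 1207$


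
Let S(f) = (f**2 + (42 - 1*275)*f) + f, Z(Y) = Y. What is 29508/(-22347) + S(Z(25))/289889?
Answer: -2889896779/2159383161 ≈ -1.3383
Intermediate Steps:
S(f) = f**2 - 232*f (S(f) = (f**2 + (42 - 275)*f) + f = (f**2 - 233*f) + f = f**2 - 232*f)
29508/(-22347) + S(Z(25))/289889 = 29508/(-22347) + (25*(-232 + 25))/289889 = 29508*(-1/22347) + (25*(-207))*(1/289889) = -9836/7449 - 5175*1/289889 = -9836/7449 - 5175/289889 = -2889896779/2159383161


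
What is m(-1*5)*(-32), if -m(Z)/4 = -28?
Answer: -3584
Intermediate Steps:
m(Z) = 112 (m(Z) = -4*(-28) = 112)
m(-1*5)*(-32) = 112*(-32) = -3584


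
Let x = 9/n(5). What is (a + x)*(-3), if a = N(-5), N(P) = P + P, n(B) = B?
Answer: 123/5 ≈ 24.600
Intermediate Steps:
N(P) = 2*P
a = -10 (a = 2*(-5) = -10)
x = 9/5 ≈ 1.8000
(a + x)*(-3) = (-10 + 9/5)*(-3) = -41/5*(-3) = 123/5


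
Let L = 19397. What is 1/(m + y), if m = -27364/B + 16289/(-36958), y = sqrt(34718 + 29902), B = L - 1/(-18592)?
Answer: 328894519659180038353787550/11478422128804651301129821120559 + 1065833896889165803712415000*sqrt(1795)/11478422128804651301129821120559 ≈ 0.0039627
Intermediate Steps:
B = 360629025/18592 (B = 19397 - 1/(-18592) = 19397 - 1*(-1/18592) = 19397 + 1/18592 = 360629025/18592 ≈ 19397.)
y = 6*sqrt(1795) (y = sqrt(64620) = 6*sqrt(1795) ≈ 254.20)
m = -24676723681729/13328127505950 (m = -27364/360629025/18592 + 16289/(-36958) = -27364*18592/360629025 + 16289*(-1/36958) = -508751488/360629025 - 16289/36958 = -24676723681729/13328127505950 ≈ -1.8515)
1/(m + y) = 1/(-24676723681729/13328127505950 + 6*sqrt(1795))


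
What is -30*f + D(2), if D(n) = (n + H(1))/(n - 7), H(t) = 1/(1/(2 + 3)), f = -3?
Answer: 443/5 ≈ 88.600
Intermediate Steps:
H(t) = 5 (H(t) = 1/(1/5) = 1/(⅕) = 5)
D(n) = (5 + n)/(-7 + n) (D(n) = (n + 5)/(n - 7) = (5 + n)/(-7 + n))
-30*f + D(2) = -30*(-3) + (5 + 2)/(-7 + 2) = 90 + 7/(-5) = 90 - ⅕*7 = 90 - 7/5 = 443/5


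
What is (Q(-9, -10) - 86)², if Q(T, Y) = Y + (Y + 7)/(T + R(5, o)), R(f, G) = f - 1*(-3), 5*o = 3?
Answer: 8649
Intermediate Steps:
o = ⅗ (o = (⅕)*3 = ⅗ ≈ 0.60000)
R(f, G) = 3 + f (R(f, G) = f + 3 = 3 + f)
Q(T, Y) = Y + (7 + Y)/(8 + T) (Q(T, Y) = Y + (Y + 7)/(T + (3 + 5)) = Y + (7 + Y)/(T + 8) = Y + (7 + Y)/(8 + T))
(Q(-9, -10) - 86)² = ((7 + 9*(-10) - 9*(-10))/(8 - 9) - 86)² = ((7 - 90 + 90)/(-1) - 86)² = (-1*7 - 86)² = (-7 - 86)² = (-93)² = 8649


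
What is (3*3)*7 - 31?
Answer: 32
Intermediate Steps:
(3*3)*7 - 31 = 9*7 - 31 = 63 - 31 = 32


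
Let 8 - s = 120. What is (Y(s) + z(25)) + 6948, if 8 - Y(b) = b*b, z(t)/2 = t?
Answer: -5538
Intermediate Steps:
s = -112 (s = 8 - 1*120 = 8 - 120 = -112)
z(t) = 2*t
Y(b) = 8 - b² (Y(b) = 8 - b*b = 8 - b²)
(Y(s) + z(25)) + 6948 = ((8 - 1*(-112)²) + 2*25) + 6948 = ((8 - 1*12544) + 50) + 6948 = ((8 - 12544) + 50) + 6948 = (-12536 + 50) + 6948 = -12486 + 6948 = -5538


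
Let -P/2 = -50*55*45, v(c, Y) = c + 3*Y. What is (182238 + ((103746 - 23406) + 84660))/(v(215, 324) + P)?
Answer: 347238/248687 ≈ 1.3963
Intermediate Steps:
P = 247500 (P = -2*(-50*55)*45 = -(-5500)*45 = -2*(-123750) = 247500)
(182238 + ((103746 - 23406) + 84660))/(v(215, 324) + P) = (182238 + ((103746 - 23406) + 84660))/((215 + 3*324) + 247500) = (182238 + (80340 + 84660))/((215 + 972) + 247500) = (182238 + 165000)/(1187 + 247500) = 347238/248687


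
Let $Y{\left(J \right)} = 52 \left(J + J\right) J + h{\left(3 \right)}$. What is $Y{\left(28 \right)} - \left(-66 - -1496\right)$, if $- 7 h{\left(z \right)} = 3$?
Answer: $\frac{560739}{7} \approx 80106.0$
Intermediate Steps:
$h{\left(z \right)} = - \frac{3}{7}$ ($h{\left(z \right)} = \left(- \frac{1}{7}\right) 3 = - \frac{3}{7}$)
$Y{\left(J \right)} = - \frac{3}{7} + 104 J^{2}$ ($Y{\left(J \right)} = 52 \left(J + J\right) J - \frac{3}{7} = 52 \cdot 2 J J - \frac{3}{7} = 104 J J - \frac{3}{7} = 104 J^{2} - \frac{3}{7} = - \frac{3}{7} + 104 J^{2}$)
$Y{\left(28 \right)} - \left(-66 - -1496\right) = \left(- \frac{3}{7} + 104 \cdot 28^{2}\right) - \left(-66 - -1496\right) = \left(- \frac{3}{7} + 104 \cdot 784\right) - \left(-66 + 1496\right) = \left(- \frac{3}{7} + 81536\right) - 1430 = \frac{570749}{7} - 1430 = \frac{560739}{7}$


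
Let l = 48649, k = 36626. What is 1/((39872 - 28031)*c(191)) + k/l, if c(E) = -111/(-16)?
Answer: 48140198110/63941861799 ≈ 0.75287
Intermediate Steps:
c(E) = 111/16 (c(E) = -111*(-1/16) = 111/16)
1/((39872 - 28031)*c(191)) + k/l = 1/((39872 - 28031)*(111/16)) + 36626/48649 = (16/111)/11841 + 36626*(1/48649) = (1/11841)*(16/111) + 36626/48649 = 16/1314351 + 36626/48649 = 48140198110/63941861799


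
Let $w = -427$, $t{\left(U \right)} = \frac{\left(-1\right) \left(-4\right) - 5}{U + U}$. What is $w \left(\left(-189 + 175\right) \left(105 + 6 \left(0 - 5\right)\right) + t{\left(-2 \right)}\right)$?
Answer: $\frac{1792973}{4} \approx 4.4824 \cdot 10^{5}$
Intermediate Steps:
$t{\left(U \right)} = - \frac{1}{2 U}$ ($t{\left(U \right)} = \frac{4 - 5}{2 U} = - \frac{1}{2 U}$)
$w \left(\left(-189 + 175\right) \left(105 + 6 \left(0 - 5\right)\right) + t{\left(-2 \right)}\right) = - 427 \left(\left(-189 + 175\right) \left(105 + 6 \left(0 - 5\right)\right) - \frac{1}{2 \left(-2\right)}\right) = - 427 \left(- 14 \left(105 + 6 \left(-5\right)\right) - - \frac{1}{4}\right) = - 427 \left(- 14 \left(105 - 30\right) + \frac{1}{4}\right) = - 427 \left(\left(-14\right) 75 + \frac{1}{4}\right) = - 427 \left(-1050 + \frac{1}{4}\right) = \left(-427\right) \left(- \frac{4199}{4}\right) = \frac{1792973}{4}$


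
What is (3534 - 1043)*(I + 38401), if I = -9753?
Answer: 71362168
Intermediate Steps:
(3534 - 1043)*(I + 38401) = (3534 - 1043)*(-9753 + 38401) = 2491*28648 = 71362168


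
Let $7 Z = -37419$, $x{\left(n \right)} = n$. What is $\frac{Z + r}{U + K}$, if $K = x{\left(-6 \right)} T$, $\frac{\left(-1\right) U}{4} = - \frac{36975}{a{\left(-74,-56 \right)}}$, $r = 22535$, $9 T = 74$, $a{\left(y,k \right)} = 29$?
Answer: $\frac{180489}{53032} \approx 3.4034$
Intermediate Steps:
$T = \frac{74}{9}$ ($T = \frac{1}{9} \cdot 74 = \frac{74}{9} \approx 8.2222$)
$U = 5100$ ($U = - 4 \left(- \frac{36975}{29}\right) = - 4 \left(\left(-36975\right) \frac{1}{29}\right) = \left(-4\right) \left(-1275\right) = 5100$)
$Z = - \frac{37419}{7}$ ($Z = \frac{1}{7} \left(-37419\right) = - \frac{37419}{7} \approx -5345.6$)
$K = - \frac{148}{3}$ ($K = \left(-6\right) \frac{74}{9} = - \frac{148}{3} \approx -49.333$)
$\frac{Z + r}{U + K} = \frac{- \frac{37419}{7} + 22535}{5100 - \frac{148}{3}} = \frac{120326}{7 \cdot \frac{15152}{3}} = \frac{120326}{7} \cdot \frac{3}{15152} = \frac{180489}{53032}$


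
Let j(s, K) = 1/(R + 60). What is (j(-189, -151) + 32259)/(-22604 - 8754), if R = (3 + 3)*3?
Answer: -2516203/2445924 ≈ -1.0287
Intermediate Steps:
R = 18 (R = 6*3 = 18)
j(s, K) = 1/78 (j(s, K) = 1/(18 + 60) = 1/78)
(j(-189, -151) + 32259)/(-22604 - 8754) = (1/78 + 32259)/(-22604 - 8754) = (2516203/78)/(-31358) = (2516203/78)*(-1/31358) = -2516203/2445924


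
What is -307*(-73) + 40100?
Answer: 62511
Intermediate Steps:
-307*(-73) + 40100 = 22411 + 40100 = 62511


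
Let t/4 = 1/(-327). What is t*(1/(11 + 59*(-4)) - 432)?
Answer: 388804/73575 ≈ 5.2845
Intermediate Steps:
t = -4/327 (t = 4/(-327) = 4*(-1/327) = -4/327 ≈ -0.012232)
t*(1/(11 + 59*(-4)) - 432) = -4*(1/(11 + 59*(-4)) - 432)/327 = -4*(1/(11 - 236) - 432)/327 = -4*(1/(-225) - 432)/327 = -4*(-1/225 - 432)/327 = -4/327*(-97201/225) = 388804/73575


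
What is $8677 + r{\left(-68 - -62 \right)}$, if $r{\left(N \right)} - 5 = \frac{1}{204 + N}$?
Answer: $\frac{1719037}{198} \approx 8682.0$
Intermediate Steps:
$r{\left(N \right)} = 5 + \frac{1}{204 + N}$
$8677 + r{\left(-68 - -62 \right)} = 8677 + \frac{1021 + 5 \left(-68 - -62\right)}{204 - 6} = 8677 + \frac{1021 + 5 \left(-68 + 62\right)}{204 + \left(-68 + 62\right)} = 8677 + \frac{1021 + 5 \left(-6\right)}{204 - 6} = 8677 + \frac{1021 - 30}{198} = 8677 + \frac{1}{198} \cdot 991 = 8677 + \frac{991}{198} = \frac{1719037}{198}$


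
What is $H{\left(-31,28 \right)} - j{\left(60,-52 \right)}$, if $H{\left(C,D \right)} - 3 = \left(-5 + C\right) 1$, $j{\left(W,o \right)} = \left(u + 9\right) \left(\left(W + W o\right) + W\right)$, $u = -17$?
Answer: $-24033$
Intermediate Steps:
$j{\left(W,o \right)} = - 16 W - 8 W o$ ($j{\left(W,o \right)} = \left(-17 + 9\right) \left(\left(W + W o\right) + W\right) = - 8 \left(2 W + W o\right) = - 16 W - 8 W o$)
$H{\left(C,D \right)} = -2 + C$ ($H{\left(C,D \right)} = 3 + \left(-5 + C\right) 1 = 3 + \left(-5 + C\right) = -2 + C$)
$H{\left(-31,28 \right)} - j{\left(60,-52 \right)} = \left(-2 - 31\right) - 8 \cdot 60 \left(-2 - -52\right) = -33 - 8 \cdot 60 \left(-2 + 52\right) = -33 - 8 \cdot 60 \cdot 50 = -33 - 24000 = -24033$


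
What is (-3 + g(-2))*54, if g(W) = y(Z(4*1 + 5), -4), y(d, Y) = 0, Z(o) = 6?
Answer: -162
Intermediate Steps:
g(W) = 0
(-3 + g(-2))*54 = (-3 + 0)*54 = -3*54 = -162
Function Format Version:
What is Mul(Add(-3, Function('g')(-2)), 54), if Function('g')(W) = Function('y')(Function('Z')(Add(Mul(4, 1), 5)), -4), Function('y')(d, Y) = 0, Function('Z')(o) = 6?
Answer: -162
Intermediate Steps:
Function('g')(W) = 0
Mul(Add(-3, Function('g')(-2)), 54) = Mul(Add(-3, 0), 54) = Mul(-3, 54) = -162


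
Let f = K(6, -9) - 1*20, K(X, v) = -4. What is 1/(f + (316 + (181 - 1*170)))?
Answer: 1/303 ≈ 0.0033003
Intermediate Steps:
f = -24 (f = -4 - 1*20 = -4 - 20 = -24)
1/(f + (316 + (181 - 1*170))) = 1/(-24 + (316 + (181 - 1*170))) = 1/(-24 + (316 + (181 - 170))) = 1/(-24 + (316 + 11)) = 1/(-24 + 327) = 1/303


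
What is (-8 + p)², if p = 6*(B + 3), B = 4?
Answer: 1156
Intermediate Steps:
p = 42 (p = 6*(4 + 3) = 6*7 = 42)
(-8 + p)² = (-8 + 42)² = 34² = 1156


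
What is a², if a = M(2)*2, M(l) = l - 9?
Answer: 196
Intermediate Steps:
M(l) = -9 + l
a = -14 (a = (-9 + 2)*2 = -7*2 = -14)
a² = (-14)² = 196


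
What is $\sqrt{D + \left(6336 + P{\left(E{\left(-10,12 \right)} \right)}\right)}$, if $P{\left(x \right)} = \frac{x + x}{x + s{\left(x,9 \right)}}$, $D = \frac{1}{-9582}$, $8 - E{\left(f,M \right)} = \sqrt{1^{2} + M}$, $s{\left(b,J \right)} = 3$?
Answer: $\frac{\sqrt{6400587934086 - 581921711130 \sqrt{13}}}{9582 \sqrt{11 - \sqrt{13}}} \approx 79.606$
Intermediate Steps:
$E{\left(f,M \right)} = 8 - \sqrt{1 + M}$ ($E{\left(f,M \right)} = 8 - \sqrt{1^{2} + M} = 8 - \sqrt{1 + M}$)
$D = - \frac{1}{9582} \approx -0.00010436$
$P{\left(x \right)} = \frac{2 x}{3 + x}$ ($P{\left(x \right)} = \frac{x + x}{x + 3} = \frac{2 x}{3 + x}$)
$\sqrt{D + \left(6336 + P{\left(E{\left(-10,12 \right)} \right)}\right)} = \sqrt{- \frac{1}{9582} + \left(6336 + \frac{2 \left(8 - \sqrt{1 + 12}\right)}{3 + \left(8 - \sqrt{1 + 12}\right)}\right)} = \sqrt{- \frac{1}{9582} + \left(6336 + \frac{2 \left(8 - \sqrt{13}\right)}{3 + \left(8 - \sqrt{13}\right)}\right)} = \sqrt{- \frac{1}{9582} + \left(6336 + \frac{2 \left(8 - \sqrt{13}\right)}{11 - \sqrt{13}}\right)} = \sqrt{\frac{60711551}{9582} + \frac{2 \left(8 - \sqrt{13}\right)}{11 - \sqrt{13}}}$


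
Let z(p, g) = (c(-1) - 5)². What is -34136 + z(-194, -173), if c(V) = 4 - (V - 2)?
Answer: -34132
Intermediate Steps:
c(V) = 6 - V (c(V) = 4 - (-2 + V) = 4 + (2 - V) = 6 - V)
z(p, g) = 4 (z(p, g) = ((6 - 1*(-1)) - 5)² = ((6 + 1) - 5)² = (7 - 5)² = 2² = 4)
-34136 + z(-194, -173) = -34136 + 4 = -34132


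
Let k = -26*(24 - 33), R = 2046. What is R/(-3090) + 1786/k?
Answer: 419998/60255 ≈ 6.9703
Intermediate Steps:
k = 234 (k = -26*(-9) = 234)
R/(-3090) + 1786/k = 2046/(-3090) + 1786/234 = 2046*(-1/3090) + 1786*(1/234) = -341/515 + 893/117 = 419998/60255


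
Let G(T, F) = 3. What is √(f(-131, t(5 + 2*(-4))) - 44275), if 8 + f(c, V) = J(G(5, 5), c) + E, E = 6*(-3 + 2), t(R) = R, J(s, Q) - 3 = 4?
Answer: I*√44282 ≈ 210.43*I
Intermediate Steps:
J(s, Q) = 7 (J(s, Q) = 3 + 4 = 7)
E = -6 (E = 6*(-1) = -6)
f(c, V) = -7 (f(c, V) = -8 + (7 - 6) = -8 + 1 = -7)
√(f(-131, t(5 + 2*(-4))) - 44275) = √(-7 - 44275) = √(-44282) = I*√44282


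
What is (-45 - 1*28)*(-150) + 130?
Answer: 11080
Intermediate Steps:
(-45 - 1*28)*(-150) + 130 = (-45 - 28)*(-150) + 130 = -73*(-150) + 130 = 10950 + 130 = 11080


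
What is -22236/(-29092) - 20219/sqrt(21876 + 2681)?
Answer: 5559/7273 - 20219*sqrt(24557)/24557 ≈ -128.26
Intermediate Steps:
-22236/(-29092) - 20219/sqrt(21876 + 2681) = -22236*(-1/29092) - 20219*sqrt(24557)/24557 = 5559/7273 - 20219*sqrt(24557)/24557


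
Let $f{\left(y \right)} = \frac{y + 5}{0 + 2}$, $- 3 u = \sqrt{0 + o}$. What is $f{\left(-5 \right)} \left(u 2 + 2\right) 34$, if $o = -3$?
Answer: $0$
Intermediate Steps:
$u = - \frac{i \sqrt{3}}{3}$ ($u = - \frac{\sqrt{0 - 3}}{3} = - \frac{\sqrt{-3}}{3} = - \frac{i \sqrt{3}}{3} \approx - 0.57735 i$)
$f{\left(y \right)} = \frac{5}{2} + \frac{y}{2}$ ($f{\left(y \right)} = \frac{5 + y}{2} = \left(5 + y\right) \frac{1}{2} = \frac{5}{2} + \frac{y}{2}$)
$f{\left(-5 \right)} \left(u 2 + 2\right) 34 = \left(\frac{5}{2} + \frac{1}{2} \left(-5\right)\right) \left(- \frac{i \sqrt{3}}{3} \cdot 2 + 2\right) 34 = \left(\frac{5}{2} - \frac{5}{2}\right) \left(- \frac{2 i \sqrt{3}}{3} + 2\right) 34 = 0 \left(2 - \frac{2 i \sqrt{3}}{3}\right) 34 = 0 \cdot 34 = 0$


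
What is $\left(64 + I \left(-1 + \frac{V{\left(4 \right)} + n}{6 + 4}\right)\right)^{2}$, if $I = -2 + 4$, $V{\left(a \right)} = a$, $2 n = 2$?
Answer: $3969$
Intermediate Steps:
$n = 1$ ($n = \frac{1}{2} \cdot 2 = 1$)
$I = 2$
$\left(64 + I \left(-1 + \frac{V{\left(4 \right)} + n}{6 + 4}\right)\right)^{2} = \left(64 + 2 \left(-1 + \frac{4 + 1}{6 + 4}\right)\right)^{2} = \left(64 + 2 \left(-1 + \frac{5}{10}\right)\right)^{2} = \left(64 + 2 \left(-1 + 5 \cdot \frac{1}{10}\right)\right)^{2} = \left(64 + 2 \left(-1 + \frac{1}{2}\right)\right)^{2} = \left(64 + 2 \left(- \frac{1}{2}\right)\right)^{2} = \left(64 - 1\right)^{2} = 63^{2} = 3969$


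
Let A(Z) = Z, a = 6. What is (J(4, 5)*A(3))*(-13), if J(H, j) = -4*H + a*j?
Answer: -546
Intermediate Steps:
J(H, j) = -4*H + 6*j
(J(4, 5)*A(3))*(-13) = ((-4*4 + 6*5)*3)*(-13) = ((-16 + 30)*3)*(-13) = (14*3)*(-13) = 42*(-13) = -546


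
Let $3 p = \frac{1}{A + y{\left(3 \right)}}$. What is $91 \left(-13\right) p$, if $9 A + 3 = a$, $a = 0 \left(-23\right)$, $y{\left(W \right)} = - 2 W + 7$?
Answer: $- \frac{1183}{2} \approx -591.5$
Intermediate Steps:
$y{\left(W \right)} = 7 - 2 W$
$a = 0$
$A = - \frac{1}{3}$ ($A = - \frac{1}{3} + \frac{1}{9} \cdot 0 = - \frac{1}{3} + 0 = - \frac{1}{3} \approx -0.33333$)
$p = \frac{1}{2}$ ($p = \frac{1}{3 \left(- \frac{1}{3} + \left(7 - 6\right)\right)} = \frac{1}{3 \left(- \frac{1}{3} + 1\right)} = \frac{1}{3 \cdot \frac{2}{3}} = \frac{1}{3} \cdot \frac{3}{2} = \frac{1}{2} \approx 0.5$)
$91 \left(-13\right) p = 91 \left(-13\right) \frac{1}{2} = \left(-1183\right) \frac{1}{2} = - \frac{1183}{2}$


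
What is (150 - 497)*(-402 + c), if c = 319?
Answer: 28801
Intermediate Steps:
(150 - 497)*(-402 + c) = (150 - 497)*(-402 + 319) = -347*(-83) = 28801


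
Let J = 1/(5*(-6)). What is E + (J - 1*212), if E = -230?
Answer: -13261/30 ≈ -442.03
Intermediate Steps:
J = -1/30 (J = 1/(-30) = -1/30 ≈ -0.033333)
E + (J - 1*212) = -230 + (-1/30 - 1*212) = -230 + (-1/30 - 212) = -230 - 6361/30 = -13261/30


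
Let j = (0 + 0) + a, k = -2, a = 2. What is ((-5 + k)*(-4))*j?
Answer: 56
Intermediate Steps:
j = 2 (j = (0 + 0) + 2 = 0 + 2 = 2)
((-5 + k)*(-4))*j = ((-5 - 2)*(-4))*2 = -7*(-4)*2 = 28*2 = 56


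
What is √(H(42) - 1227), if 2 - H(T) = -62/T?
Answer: I*√539574/21 ≈ 34.979*I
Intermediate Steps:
H(T) = 2 + 62/T (H(T) = 2 - (-62)/T = 2 + 62/T)
√(H(42) - 1227) = √((2 + 62/42) - 1227) = √((2 + 62*(1/42)) - 1227) = √((2 + 31/21) - 1227) = √(73/21 - 1227) = √(-25694/21) = I*√539574/21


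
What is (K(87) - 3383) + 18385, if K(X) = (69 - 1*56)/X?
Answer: 1305187/87 ≈ 15002.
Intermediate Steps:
K(X) = 13/X (K(X) = (69 - 56)/X = 13/X)
(K(87) - 3383) + 18385 = (13/87 - 3383) + 18385 = -294308/87 + 18385 = 1305187/87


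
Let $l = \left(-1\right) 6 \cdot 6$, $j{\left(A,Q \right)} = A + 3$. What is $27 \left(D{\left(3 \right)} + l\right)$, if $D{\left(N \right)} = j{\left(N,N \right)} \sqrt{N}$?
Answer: $-972 + 162 \sqrt{3} \approx -691.41$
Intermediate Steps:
$j{\left(A,Q \right)} = 3 + A$
$D{\left(N \right)} = \sqrt{N} \left(3 + N\right)$ ($D{\left(N \right)} = \left(3 + N\right) \sqrt{N} = \sqrt{N} \left(3 + N\right)$)
$l = -36$ ($l = \left(-6\right) 6 = -36$)
$27 \left(D{\left(3 \right)} + l\right) = 27 \left(\sqrt{3} \left(3 + 3\right) - 36\right) = 27 \left(\sqrt{3} \cdot 6 - 36\right) = 27 \left(6 \sqrt{3} - 36\right) = 27 \left(-36 + 6 \sqrt{3}\right) = -972 + 162 \sqrt{3}$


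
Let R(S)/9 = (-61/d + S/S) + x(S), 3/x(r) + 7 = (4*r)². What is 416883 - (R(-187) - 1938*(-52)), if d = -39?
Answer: 766341362292/2424487 ≈ 3.1608e+5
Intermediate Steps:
x(r) = 3/(-7 + 16*r²) (x(r) = 3/(-7 + (4*r)²) = 3/(-7 + 16*r²))
R(S) = 300/13 + 27/(-7 + 16*S²) (R(S) = 9*((-61/(-39) + S/S) + 3/(-7 + 16*S²)) = 9*((-61*(-1/39) + 1) + 3/(-7 + 16*S²)) = 9*((61/39 + 1) + 3/(-7 + 16*S²)) = 9*(100/39 + 3/(-7 + 16*S²)) = 300/13 + 27/(-7 + 16*S²))
416883 - (R(-187) - 1938*(-52)) = 416883 - (3*(-583 + 1600*(-187)²)/(13*(-7 + 16*(-187)²)) - 1938*(-52)) = 416883 - (3*(-583 + 1600*34969)/(13*(-7 + 16*34969)) - 1*(-100776)) = 416883 - (3*(-583 + 55950400)/(13*(-7 + 559504)) + 100776) = 416883 - ((3/13)*55949817/559497 + 100776) = 416883 - ((3/13)*(1/559497)*55949817 + 100776) = 416883 - (55949817/2424487 + 100776) = 416883 - 1*244386051729/2424487 = 416883 - 244386051729/2424487 = 766341362292/2424487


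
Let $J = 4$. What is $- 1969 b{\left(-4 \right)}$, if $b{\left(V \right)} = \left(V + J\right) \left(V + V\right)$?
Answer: $0$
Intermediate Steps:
$b{\left(V \right)} = 2 V \left(4 + V\right)$ ($b{\left(V \right)} = \left(V + 4\right) \left(V + V\right) = \left(4 + V\right) 2 V = 2 V \left(4 + V\right)$)
$- 1969 b{\left(-4 \right)} = - 1969 \cdot 2 \left(-4\right) \left(4 - 4\right) = - 1969 \cdot 2 \left(-4\right) 0 = \left(-1969\right) 0 = 0$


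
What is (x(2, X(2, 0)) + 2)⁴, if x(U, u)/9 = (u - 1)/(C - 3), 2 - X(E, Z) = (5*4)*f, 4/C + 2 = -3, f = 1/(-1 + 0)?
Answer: 676751377201/130321 ≈ 5.1930e+6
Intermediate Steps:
f = -1 (f = 1/(-1) = -1)
C = -⅘ (C = 4/(-2 - 3) = 4/(-5) = 4*(-⅕) = -⅘ ≈ -0.80000)
X(E, Z) = 22 (X(E, Z) = 2 - 5*4*(-1) = 2 - 20*(-1) = 2 - 1*(-20) = 2 + 20 = 22)
x(U, u) = 45/19 - 45*u/19 (x(U, u) = 9*((u - 1)/(-⅘ - 3)) = 9*((-1 + u)/(-19/5)) = 9*((-1 + u)*(-5/19)) = 9*(5/19 - 5*u/19) = 45/19 - 45*u/19)
(x(2, X(2, 0)) + 2)⁴ = ((45/19 - 45/19*22) + 2)⁴ = ((45/19 - 990/19) + 2)⁴ = (-945/19 + 2)⁴ = (-907/19)⁴ = 676751377201/130321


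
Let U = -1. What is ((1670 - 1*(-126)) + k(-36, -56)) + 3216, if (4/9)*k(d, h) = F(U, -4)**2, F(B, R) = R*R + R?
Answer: 5336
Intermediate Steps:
F(B, R) = R + R**2 (F(B, R) = R**2 + R = R + R**2)
k(d, h) = 324 (k(d, h) = 9*(-4*(1 - 4))**2/4 = 9*(-4*(-3))**2/4 = (9/4)*12**2 = (9/4)*144 = 324)
((1670 - 1*(-126)) + k(-36, -56)) + 3216 = ((1670 - 1*(-126)) + 324) + 3216 = ((1670 + 126) + 324) + 3216 = (1796 + 324) + 3216 = 2120 + 3216 = 5336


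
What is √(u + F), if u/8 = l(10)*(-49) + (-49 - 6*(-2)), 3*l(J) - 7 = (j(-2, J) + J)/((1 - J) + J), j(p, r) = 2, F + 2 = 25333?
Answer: √202971/3 ≈ 150.17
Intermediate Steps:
F = 25331 (F = -2 + 25333 = 25331)
l(J) = 3 + J/3 (l(J) = 7/3 + ((2 + J)/((1 - J) + J))/3 = 7/3 + ((2 + J)/1)/3 = 7/3 + ((2 + J)*1)/3 = 7/3 + (2 + J)/3 = 7/3 + (⅔ + J/3) = 3 + J/3)
u = -8336/3 (u = 8*((3 + (⅓)*10)*(-49) + (-49 - 6*(-2))) = 8*((3 + 10/3)*(-49) + (-49 - 1*(-12))) = 8*((19/3)*(-49) + (-49 + 12)) = 8*(-931/3 - 37) = 8*(-1042/3) = -8336/3 ≈ -2778.7)
√(u + F) = √(-8336/3 + 25331) = √(67657/3) = √202971/3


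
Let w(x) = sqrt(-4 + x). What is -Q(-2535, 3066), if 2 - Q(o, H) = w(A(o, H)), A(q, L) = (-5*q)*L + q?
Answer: -2 + sqrt(38859011) ≈ 6231.7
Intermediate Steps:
A(q, L) = q - 5*L*q (A(q, L) = -5*L*q + q = q - 5*L*q)
Q(o, H) = 2 - sqrt(-4 + o*(1 - 5*H))
-Q(-2535, 3066) = -(2 - sqrt(-4 - 2535 - 5*3066*(-2535))) = -(2 - sqrt(-4 - 2535 + 38861550)) = -(2 - sqrt(38859011)) = -2 + sqrt(38859011)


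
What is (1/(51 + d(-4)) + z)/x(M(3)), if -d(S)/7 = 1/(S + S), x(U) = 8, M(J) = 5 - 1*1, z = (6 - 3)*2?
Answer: 1249/1660 ≈ 0.75241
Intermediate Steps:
z = 6 (z = 3*2 = 6)
M(J) = 4 (M(J) = 5 - 1 = 4)
d(S) = -7/(2*S) (d(S) = -7/(S + S) = -7*1/(2*S) = -7/(2*S))
(1/(51 + d(-4)) + z)/x(M(3)) = (1/(51 - 7/2/(-4)) + 6)/8 = (1/(51 - 7/2*(-¼)) + 6)/8 = (1/(51 + 7/8) + 6)/8 = (1/(415/8) + 6)/8 = (8/415 + 6)/8 = (⅛)*(2498/415) = 1249/1660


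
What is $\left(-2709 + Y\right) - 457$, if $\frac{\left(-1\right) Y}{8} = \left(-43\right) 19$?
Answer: $3370$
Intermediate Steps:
$Y = 6536$ ($Y = - 8 \left(\left(-43\right) 19\right) = \left(-8\right) \left(-817\right) = 6536$)
$\left(-2709 + Y\right) - 457 = \left(-2709 + 6536\right) - 457 = 3827 - 457 = 3370$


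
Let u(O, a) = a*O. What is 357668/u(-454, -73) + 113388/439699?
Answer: 354678782/32098027 ≈ 11.050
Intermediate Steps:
u(O, a) = O*a
357668/u(-454, -73) + 113388/439699 = 357668/((-454*(-73))) + 113388/439699 = 357668/33142 + 113388*(1/439699) = 357668*(1/33142) + 113388/439699 = 178834/16571 + 113388/439699 = 354678782/32098027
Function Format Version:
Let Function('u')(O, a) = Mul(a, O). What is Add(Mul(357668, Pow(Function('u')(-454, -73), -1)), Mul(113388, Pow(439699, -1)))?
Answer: Rational(354678782, 32098027) ≈ 11.050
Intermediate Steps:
Function('u')(O, a) = Mul(O, a)
Add(Mul(357668, Pow(Function('u')(-454, -73), -1)), Mul(113388, Pow(439699, -1))) = Add(Mul(357668, Pow(Mul(-454, -73), -1)), Mul(113388, Pow(439699, -1))) = Add(Mul(357668, Pow(33142, -1)), Mul(113388, Rational(1, 439699))) = Add(Mul(357668, Rational(1, 33142)), Rational(113388, 439699)) = Add(Rational(178834, 16571), Rational(113388, 439699)) = Rational(354678782, 32098027)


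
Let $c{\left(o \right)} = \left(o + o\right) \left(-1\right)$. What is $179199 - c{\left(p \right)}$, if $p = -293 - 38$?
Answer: $178537$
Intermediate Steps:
$p = -331$ ($p = -293 - 38 = -331$)
$c{\left(o \right)} = - 2 o$ ($c{\left(o \right)} = 2 o \left(-1\right) = - 2 o$)
$179199 - c{\left(p \right)} = 179199 - \left(-2\right) \left(-331\right) = 179199 - 662 = 178537$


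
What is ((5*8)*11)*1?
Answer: 440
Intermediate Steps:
((5*8)*11)*1 = (40*11)*1 = 440*1 = 440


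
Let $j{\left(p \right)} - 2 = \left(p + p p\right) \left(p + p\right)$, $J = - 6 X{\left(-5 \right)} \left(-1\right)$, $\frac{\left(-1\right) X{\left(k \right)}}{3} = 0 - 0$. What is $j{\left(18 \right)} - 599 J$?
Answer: $12314$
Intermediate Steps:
$X{\left(k \right)} = 0$ ($X{\left(k \right)} = - 3 \left(0 - 0\right) = - 3 \left(0 + 0\right) = \left(-3\right) 0 = 0$)
$J = 0$ ($J = \left(-6\right) 0 \left(-1\right) = 0 \left(-1\right) = 0$)
$j{\left(p \right)} = 2 + 2 p \left(p + p^{2}\right)$ ($j{\left(p \right)} = 2 + \left(p + p p\right) \left(p + p\right) = 2 + \left(p + p^{2}\right) 2 p = 2 + 2 p \left(p + p^{2}\right)$)
$j{\left(18 \right)} - 599 J = \left(2 + 2 \cdot 18^{2} + 2 \cdot 18^{3}\right) - 0 = \left(2 + 2 \cdot 324 + 2 \cdot 5832\right) + 0 = \left(2 + 648 + 11664\right) + 0 = 12314 + 0 = 12314$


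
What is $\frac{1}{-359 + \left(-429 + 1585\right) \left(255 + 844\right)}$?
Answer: $\frac{1}{1270085} \approx 7.8735 \cdot 10^{-7}$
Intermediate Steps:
$\frac{1}{-359 + \left(-429 + 1585\right) \left(255 + 844\right)} = \frac{1}{-359 + 1156 \cdot 1099} = \frac{1}{-359 + 1270444} = \frac{1}{1270085}$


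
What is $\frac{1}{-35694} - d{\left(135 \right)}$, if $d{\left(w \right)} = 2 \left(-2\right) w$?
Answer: $\frac{19274759}{35694} \approx 540.0$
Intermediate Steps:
$d{\left(w \right)} = - 4 w$
$\frac{1}{-35694} - d{\left(135 \right)} = \frac{1}{-35694} - \left(-4\right) 135 = - \frac{1}{35694} - -540 = - \frac{1}{35694} + 540 = \frac{19274759}{35694}$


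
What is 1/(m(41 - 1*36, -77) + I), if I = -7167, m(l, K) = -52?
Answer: -1/7219 ≈ -0.00013852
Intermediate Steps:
1/(m(41 - 1*36, -77) + I) = 1/(-52 - 7167) = 1/(-7219) = -1/7219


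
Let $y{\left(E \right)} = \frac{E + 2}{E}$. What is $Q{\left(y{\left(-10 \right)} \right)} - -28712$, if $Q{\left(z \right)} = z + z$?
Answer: $\frac{143568}{5} \approx 28714.0$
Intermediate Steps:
$y{\left(E \right)} = \frac{2 + E}{E}$
$Q{\left(z \right)} = 2 z$
$Q{\left(y{\left(-10 \right)} \right)} - -28712 = 2 \frac{2 - 10}{-10} - -28712 = 2 \left(\left(- \frac{1}{10}\right) \left(-8\right)\right) + 28712 = 2 \cdot \frac{4}{5} + 28712 = \frac{8}{5} + 28712 = \frac{143568}{5}$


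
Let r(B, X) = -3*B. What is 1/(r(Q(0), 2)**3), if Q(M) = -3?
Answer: 1/729 ≈ 0.0013717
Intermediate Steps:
1/(r(Q(0), 2)**3) = 1/((-3*(-3))**3) = 1/(9**3) = 1/729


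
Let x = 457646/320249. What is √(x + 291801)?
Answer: √29927088459987655/320249 ≈ 540.19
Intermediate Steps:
x = 457646/320249 (x = 457646*(1/320249) = 457646/320249 ≈ 1.4290)
√(x + 291801) = √(457646/320249 + 291801) = √(93449436095/320249) = √29927088459987655/320249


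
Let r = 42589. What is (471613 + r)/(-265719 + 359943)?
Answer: 19777/3624 ≈ 5.4572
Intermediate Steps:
(471613 + r)/(-265719 + 359943) = (471613 + 42589)/(-265719 + 359943) = 514202/94224 = 514202*(1/94224) = 19777/3624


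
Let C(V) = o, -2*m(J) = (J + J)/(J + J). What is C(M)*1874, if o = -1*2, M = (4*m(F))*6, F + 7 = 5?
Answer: -3748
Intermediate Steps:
F = -2 (F = -7 + 5 = -2)
m(J) = -1/2 (m(J) = -(J + J)/(2*(J + J)) = -2*J/(2*(2*J)) = -2*J*1/(2*J)/2 = -1/2*1 = -1/2)
M = -12 (M = (4*(-1/2))*6 = -2*6 = -12)
o = -2
C(V) = -2
C(M)*1874 = -2*1874 = -3748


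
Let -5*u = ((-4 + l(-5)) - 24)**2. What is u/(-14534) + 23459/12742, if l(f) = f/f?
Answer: 428513612/231490285 ≈ 1.8511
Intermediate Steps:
l(f) = 1
u = -729/5 (u = -((-4 + 1) - 24)**2/5 = -(-3 - 24)**2/5 = -1/5*(-27)**2 = -1/5*729 = -729/5 ≈ -145.80)
u/(-14534) + 23459/12742 = -729/5/(-14534) + 23459/12742 = -729/5*(-1/14534) + 23459*(1/12742) = 729/72670 + 23459/12742 = 428513612/231490285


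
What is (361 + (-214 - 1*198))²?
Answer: 2601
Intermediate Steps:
(361 + (-214 - 1*198))² = (361 + (-214 - 198))² = (361 - 412)² = (-51)² = 2601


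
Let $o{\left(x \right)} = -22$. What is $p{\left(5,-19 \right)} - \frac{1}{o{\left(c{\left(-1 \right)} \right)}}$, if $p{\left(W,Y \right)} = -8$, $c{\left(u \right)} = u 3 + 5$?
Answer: $- \frac{175}{22} \approx -7.9545$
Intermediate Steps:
$c{\left(u \right)} = 5 + 3 u$ ($c{\left(u \right)} = 3 u + 5 = 5 + 3 u$)
$p{\left(5,-19 \right)} - \frac{1}{o{\left(c{\left(-1 \right)} \right)}} = -8 - \frac{1}{-22} = -8 - - \frac{1}{22} = -8 + \frac{1}{22} = - \frac{175}{22}$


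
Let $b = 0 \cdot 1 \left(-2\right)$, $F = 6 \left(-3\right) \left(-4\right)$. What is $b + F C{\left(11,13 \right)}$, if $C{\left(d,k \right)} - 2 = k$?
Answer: $1080$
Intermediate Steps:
$C{\left(d,k \right)} = 2 + k$
$F = 72$ ($F = \left(-18\right) \left(-4\right) = 72$)
$b = 0$ ($b = 0 \left(-2\right) = 0$)
$b + F C{\left(11,13 \right)} = 0 + 72 \left(2 + 13\right) = 0 + 72 \cdot 15 = 0 + 1080 = 1080$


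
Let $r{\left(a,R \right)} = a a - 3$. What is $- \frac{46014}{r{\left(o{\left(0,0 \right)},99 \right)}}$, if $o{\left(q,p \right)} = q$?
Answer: $15338$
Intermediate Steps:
$r{\left(a,R \right)} = -3 + a^{2}$ ($r{\left(a,R \right)} = a^{2} - 3 = -3 + a^{2}$)
$- \frac{46014}{r{\left(o{\left(0,0 \right)},99 \right)}} = - \frac{46014}{-3 + 0^{2}} = - \frac{46014}{-3 + 0} = - \frac{46014}{-3} = \left(-46014\right) \left(- \frac{1}{3}\right) = 15338$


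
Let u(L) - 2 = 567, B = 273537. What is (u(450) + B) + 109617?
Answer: 383723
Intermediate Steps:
u(L) = 569 (u(L) = 2 + 567 = 569)
(u(450) + B) + 109617 = (569 + 273537) + 109617 = 274106 + 109617 = 383723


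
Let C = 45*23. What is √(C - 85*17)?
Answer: I*√410 ≈ 20.248*I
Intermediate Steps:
C = 1035
√(C - 85*17) = √(1035 - 85*17) = √(1035 - 1445) = √(-410) = I*√410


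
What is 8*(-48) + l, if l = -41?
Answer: -425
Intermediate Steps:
8*(-48) + l = 8*(-48) - 41 = -384 - 41 = -425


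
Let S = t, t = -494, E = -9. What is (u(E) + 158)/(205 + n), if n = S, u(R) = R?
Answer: -149/289 ≈ -0.51557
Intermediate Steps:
S = -494
n = -494
(u(E) + 158)/(205 + n) = (-9 + 158)/(205 - 494) = 149/(-289) = 149*(-1/289) = -149/289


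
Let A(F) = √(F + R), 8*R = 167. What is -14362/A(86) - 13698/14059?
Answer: -13698/14059 - 28724*√190/285 ≈ -1390.2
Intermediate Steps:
R = 167/8 (R = (⅛)*167 = 167/8 ≈ 20.875)
A(F) = √(167/8 + F) (A(F) = √(F + 167/8) = √(167/8 + F))
-14362/A(86) - 13698/14059 = -14362*4/√(334 + 16*86) - 13698/14059 = -14362*4/√(334 + 1376) - 13698*1/14059 = -14362*2*√190/285 - 13698/14059 = -28724*√190/285 - 13698/14059 = -13698/14059 - 28724*√190/285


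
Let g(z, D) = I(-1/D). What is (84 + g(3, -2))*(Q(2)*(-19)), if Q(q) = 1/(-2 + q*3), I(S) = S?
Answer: -3211/8 ≈ -401.38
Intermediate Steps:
Q(q) = 1/(-2 + 3*q)
g(z, D) = -1/D
(84 + g(3, -2))*(Q(2)*(-19)) = (84 - 1/(-2))*(-19/(-2 + 3*2)) = (84 - 1*(-1/2))*(-19/(-2 + 6)) = (84 + 1/2)*(-19/4) = 169*((1/4)*(-19))/2 = (169/2)*(-19/4) = -3211/8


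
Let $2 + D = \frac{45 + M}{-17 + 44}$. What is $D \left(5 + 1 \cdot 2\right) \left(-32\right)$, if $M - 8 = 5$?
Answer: $- \frac{896}{27} \approx -33.185$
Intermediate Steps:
$M = 13$ ($M = 8 + 5 = 13$)
$D = \frac{4}{27}$ ($D = -2 + \frac{45 + 13}{-17 + 44} = -2 + \frac{58}{27} = \frac{4}{27} \approx 0.14815$)
$D \left(5 + 1 \cdot 2\right) \left(-32\right) = \frac{4 \left(5 + 1 \cdot 2\right)}{27} \left(-32\right) = \frac{4 \left(5 + 2\right)}{27} \left(-32\right) = \frac{4}{27} \cdot 7 \left(-32\right) = \frac{28}{27} \left(-32\right) = - \frac{896}{27}$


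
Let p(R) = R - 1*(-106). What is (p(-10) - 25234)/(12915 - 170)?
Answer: -25138/12745 ≈ -1.9724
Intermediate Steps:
p(R) = 106 + R (p(R) = R + 106 = 106 + R)
(p(-10) - 25234)/(12915 - 170) = ((106 - 10) - 25234)/(12915 - 170) = (96 - 25234)/12745 = -25138*1/12745 = -25138/12745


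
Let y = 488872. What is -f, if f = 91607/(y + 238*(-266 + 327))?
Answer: -91607/503390 ≈ -0.18198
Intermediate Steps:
f = 91607/503390 (f = 91607/(488872 + 238*(-266 + 327)) = 91607/(488872 + 238*61) = 91607/(488872 + 14518) = 91607/503390 ≈ 0.18198)
-f = -1*91607/503390 = -91607/503390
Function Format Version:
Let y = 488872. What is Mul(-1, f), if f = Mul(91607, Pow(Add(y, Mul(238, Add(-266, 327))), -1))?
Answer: Rational(-91607, 503390) ≈ -0.18198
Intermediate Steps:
f = Rational(91607, 503390) (f = Mul(91607, Pow(Add(488872, Mul(238, Add(-266, 327))), -1)) = Mul(91607, Pow(Add(488872, Mul(238, 61)), -1)) = Mul(91607, Pow(Add(488872, 14518), -1)) = Mul(91607, Pow(503390, -1)) = Mul(91607, Rational(1, 503390)) = Rational(91607, 503390) ≈ 0.18198)
Mul(-1, f) = Mul(-1, Rational(91607, 503390)) = Rational(-91607, 503390)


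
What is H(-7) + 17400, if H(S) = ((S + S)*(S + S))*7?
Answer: 18772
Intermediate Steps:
H(S) = 28*S² (H(S) = ((2*S)*(2*S))*7 = (4*S²)*7 = 28*S²)
H(-7) + 17400 = 28*(-7)² + 17400 = 28*49 + 17400 = 1372 + 17400 = 18772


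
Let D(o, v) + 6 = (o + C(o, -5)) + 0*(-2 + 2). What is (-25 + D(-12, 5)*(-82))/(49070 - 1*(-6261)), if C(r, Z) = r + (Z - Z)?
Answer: 2435/55331 ≈ 0.044008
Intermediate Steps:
C(r, Z) = r (C(r, Z) = r + 0 = r)
D(o, v) = -6 + 2*o (D(o, v) = -6 + ((o + o) + 0*(-2 + 2)) = -6 + (2*o + 0*0) = -6 + (2*o + 0) = -6 + 2*o)
(-25 + D(-12, 5)*(-82))/(49070 - 1*(-6261)) = (-25 + (-6 + 2*(-12))*(-82))/(49070 - 1*(-6261)) = (-25 + (-6 - 24)*(-82))/(49070 + 6261) = (-25 - 30*(-82))/55331 = (-25 + 2460)*(1/55331) = 2435*(1/55331) = 2435/55331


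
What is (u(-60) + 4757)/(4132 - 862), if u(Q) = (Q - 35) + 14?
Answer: 2338/1635 ≈ 1.4300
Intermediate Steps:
u(Q) = -21 + Q (u(Q) = (-35 + Q) + 14 = -21 + Q)
(u(-60) + 4757)/(4132 - 862) = ((-21 - 60) + 4757)/(4132 - 862) = (-81 + 4757)/3270 = 4676*(1/3270) = 2338/1635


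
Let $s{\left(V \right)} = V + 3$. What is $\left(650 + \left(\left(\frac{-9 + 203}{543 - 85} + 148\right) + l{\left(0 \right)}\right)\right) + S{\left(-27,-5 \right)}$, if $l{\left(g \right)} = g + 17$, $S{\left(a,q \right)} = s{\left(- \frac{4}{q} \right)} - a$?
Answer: $\frac{968926}{1145} \approx 846.22$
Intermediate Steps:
$s{\left(V \right)} = 3 + V$
$S{\left(a,q \right)} = 3 - a - \frac{4}{q}$ ($S{\left(a,q \right)} = \left(3 - \frac{4}{q}\right) - a = 3 - a - \frac{4}{q}$)
$l{\left(g \right)} = 17 + g$
$\left(650 + \left(\left(\frac{-9 + 203}{543 - 85} + 148\right) + l{\left(0 \right)}\right)\right) + S{\left(-27,-5 \right)} = \left(650 + \left(\left(\frac{-9 + 203}{543 - 85} + 148\right) + \left(17 + 0\right)\right)\right) - \left(-30 - \frac{4}{5}\right) = \left(650 + \left(\left(\frac{194}{458} + 148\right) + 17\right)\right) + \left(3 + 27 - - \frac{4}{5}\right) = \left(650 + \left(\left(194 \cdot \frac{1}{458} + 148\right) + 17\right)\right) + \left(3 + 27 + \frac{4}{5}\right) = \left(650 + \left(\left(\frac{97}{229} + 148\right) + 17\right)\right) + \frac{154}{5} = \left(650 + \left(\frac{33989}{229} + 17\right)\right) + \frac{154}{5} = \left(650 + \frac{37882}{229}\right) + \frac{154}{5} = \frac{186732}{229} + \frac{154}{5} = \frac{968926}{1145}$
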